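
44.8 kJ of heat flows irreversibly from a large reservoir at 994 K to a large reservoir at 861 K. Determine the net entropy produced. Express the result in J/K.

ΔS_hot = −Q/T_H = −44800/994 = -45.07 J/K and ΔS_cold = +Q/T_C = 44800/861 = 52.03 J/K.
ΔS_total = -45.07 + 52.03 = 6.96 J/K, positive as the second law requires.

ΔS_total = 6.96 J/K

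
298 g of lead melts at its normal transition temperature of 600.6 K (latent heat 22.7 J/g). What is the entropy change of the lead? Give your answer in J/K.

Heat absorbed by the substance: Q = mL = 298 × 22.7 = 6764.6 J.
At constant T, ΔS = Q_rev/T = 6764.6 / 600.6 = 11.3 J/K.

ΔS = 11.3 J/K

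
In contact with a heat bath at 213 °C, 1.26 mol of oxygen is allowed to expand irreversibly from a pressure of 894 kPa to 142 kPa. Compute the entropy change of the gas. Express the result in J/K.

ΔS_gas = 19.3 J/K

Entropy is a state function, so ΔS_gas depends only on the end states.
For an isothermal ideal gas ΔS_gas = nR ln(P₁/P₂) = 1.26 × 8.314 × ln(894/142) = 19.3 J/K.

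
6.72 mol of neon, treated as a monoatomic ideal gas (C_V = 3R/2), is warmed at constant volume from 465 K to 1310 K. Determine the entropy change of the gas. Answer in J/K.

At constant volume, ΔS = nC_V ln(T₂/T₁) with C_V = 3R/2 = 12.47 J mol⁻¹ K⁻¹.
ΔS = 6.72 × 12.47 × ln(1310/465) = 86.8 J/K.

ΔS = 86.8 J/K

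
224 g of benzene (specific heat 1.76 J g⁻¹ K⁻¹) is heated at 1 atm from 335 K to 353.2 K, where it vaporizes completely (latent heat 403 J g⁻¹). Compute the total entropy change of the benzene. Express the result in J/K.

ΔS = 276 J/K

Warming step: ΔS₁ = m c ln(T_tr/T_i) = 224 × 1.76 × ln(353.2/335) = 20.86 J/K.
Phase change: ΔS₂ = +mL/T_tr = 224 × 403 / 353.2 = 255.6 J/K.
ΔS_total = (20.86) + (255.6) = 276 J/K.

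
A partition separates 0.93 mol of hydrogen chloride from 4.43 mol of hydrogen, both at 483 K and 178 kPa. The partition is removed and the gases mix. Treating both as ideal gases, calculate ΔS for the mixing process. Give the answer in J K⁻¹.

Mole fractions: x_A = 0.93/5.36 = 0.174, x_B = 0.826.
ΔS_mix = −R(n_A ln x_A + n_B ln x_B) = −8.314 × (0.93 ln 0.174 + 4.43 ln 0.826) = 20.6 J/K.

ΔS_mix = 20.6 J/K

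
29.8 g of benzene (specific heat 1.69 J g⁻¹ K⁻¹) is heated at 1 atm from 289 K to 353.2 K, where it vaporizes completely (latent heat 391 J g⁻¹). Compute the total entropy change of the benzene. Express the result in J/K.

ΔS = 43.1 J/K

Warming step: ΔS₁ = m c ln(T_tr/T_i) = 29.8 × 1.69 × ln(353.2/289) = 10.1 J/K.
Phase change: ΔS₂ = +mL/T_tr = 29.8 × 391 / 353.2 = 32.99 J/K.
ΔS_total = (10.1) + (32.99) = 43.1 J/K.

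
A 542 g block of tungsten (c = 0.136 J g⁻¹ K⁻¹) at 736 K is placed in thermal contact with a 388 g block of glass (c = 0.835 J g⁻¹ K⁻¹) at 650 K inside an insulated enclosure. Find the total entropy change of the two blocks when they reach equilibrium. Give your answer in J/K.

Energy balance: T_f = (m₁c₁T₁ + m₂c₂T₂)/(m₁c₁ + m₂c₂) = 665.94 K.
ΔS₁ = m₁c₁ ln(T_f/T₁) = 73.712 × ln(665.94/736) = -7.373 J/K.
ΔS₂ = m₂c₂ ln(T_f/T₂) = 323.98 × ln(665.94/650) = 7.849 J/K.
ΔS_total = -7.373 + 7.849 = 0.476 J/K.

ΔS_total = 0.476 J/K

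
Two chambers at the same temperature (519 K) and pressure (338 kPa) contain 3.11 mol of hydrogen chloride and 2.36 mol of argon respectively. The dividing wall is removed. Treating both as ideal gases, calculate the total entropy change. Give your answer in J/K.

ΔS_mix = 31.1 J/K

Mole fractions: x_A = 3.11/5.47 = 0.569, x_B = 0.431.
ΔS_mix = −R(n_A ln x_A + n_B ln x_B) = −8.314 × (3.11 ln 0.569 + 2.36 ln 0.431) = 31.1 J/K.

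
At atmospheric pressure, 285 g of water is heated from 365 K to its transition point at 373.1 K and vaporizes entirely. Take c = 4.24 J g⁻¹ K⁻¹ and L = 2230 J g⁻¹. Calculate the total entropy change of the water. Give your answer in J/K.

ΔS = 1730 J/K

Warming step: ΔS₁ = m c ln(T_tr/T_i) = 285 × 4.24 × ln(373.1/365) = 26.52 J/K.
Phase change: ΔS₂ = +mL/T_tr = 285 × 2230 / 373.1 = 1703 J/K.
ΔS_total = (26.52) + (1703) = 1730 J/K.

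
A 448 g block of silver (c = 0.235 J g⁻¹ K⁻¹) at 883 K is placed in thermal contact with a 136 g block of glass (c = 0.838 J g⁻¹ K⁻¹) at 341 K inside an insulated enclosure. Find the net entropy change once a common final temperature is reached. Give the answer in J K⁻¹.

ΔS_total = 24.2 J/K

Energy balance: T_f = (m₁c₁T₁ + m₂c₂T₂)/(m₁c₁ + m₂c₂) = 601.26 K.
ΔS₁ = m₁c₁ ln(T_f/T₁) = 105.28 × ln(601.26/883) = -40.46 J/K.
ΔS₂ = m₂c₂ ln(T_f/T₂) = 113.968 × ln(601.26/341) = 64.64 J/K.
ΔS_total = -40.46 + 64.64 = 24.2 J/K.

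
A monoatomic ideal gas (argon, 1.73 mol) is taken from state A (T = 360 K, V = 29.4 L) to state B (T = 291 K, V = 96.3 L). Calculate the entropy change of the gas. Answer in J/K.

ΔS = 12.5 J/K

Entropy is a state function: ΔS = nC_V ln(T₂/T₁) + nR ln(V₂/V₁), with C_V = 3R/2 = 12.47 J mol⁻¹ K⁻¹ for a monoatomic ideal gas.
ΔS = 1.73 × [12.47 × ln(291/360) + 8.314 × ln(96.3/29.4)] = 12.5 J/K.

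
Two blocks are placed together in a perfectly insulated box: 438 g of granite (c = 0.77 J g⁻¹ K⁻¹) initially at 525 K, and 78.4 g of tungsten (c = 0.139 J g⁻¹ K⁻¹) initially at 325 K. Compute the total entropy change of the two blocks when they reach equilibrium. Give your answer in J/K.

Energy balance: T_f = (m₁c₁T₁ + m₂c₂T₂)/(m₁c₁ + m₂c₂) = 518.74 K.
ΔS₁ = m₁c₁ ln(T_f/T₁) = 337.26 × ln(518.74/525) = -4.046 J/K.
ΔS₂ = m₂c₂ ln(T_f/T₂) = 10.8976 × ln(518.74/325) = 5.095 J/K.
ΔS_total = -4.046 + 5.095 = 1.05 J/K.

ΔS_total = 1.05 J/K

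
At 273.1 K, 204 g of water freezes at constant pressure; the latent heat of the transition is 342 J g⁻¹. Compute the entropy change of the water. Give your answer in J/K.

ΔS = -255 J/K

Heat released by the substance: Q = −mL = −204 × 342 = −69768 J.
At constant T, ΔS = Q_rev/T = −69768 / 273.1 = -255 J/K.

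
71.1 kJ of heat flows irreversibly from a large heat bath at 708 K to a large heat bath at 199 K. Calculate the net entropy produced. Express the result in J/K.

ΔS_hot = −Q/T_H = −71100/708 = -100.4 J/K and ΔS_cold = +Q/T_C = 71100/199 = 357.3 J/K.
ΔS_total = -100.4 + 357.3 = 257 J/K, positive as the second law requires.

ΔS_total = 257 J/K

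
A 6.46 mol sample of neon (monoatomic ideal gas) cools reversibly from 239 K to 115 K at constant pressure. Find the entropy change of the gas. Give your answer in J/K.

ΔS = -98.2 J/K

At constant pressure, ΔS = nC_p ln(T₂/T₁) with C_p = 5R/2 = 20.79 J mol⁻¹ K⁻¹.
ΔS = 6.46 × 20.79 × ln(115/239) = -98.2 J/K.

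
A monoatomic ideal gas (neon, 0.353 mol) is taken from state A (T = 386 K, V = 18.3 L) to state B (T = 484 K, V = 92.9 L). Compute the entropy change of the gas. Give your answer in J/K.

Entropy is a state function: ΔS = nC_V ln(T₂/T₁) + nR ln(V₂/V₁), with C_V = 3R/2 = 12.47 J mol⁻¹ K⁻¹ for a monoatomic ideal gas.
ΔS = 0.353 × [12.47 × ln(484/386) + 8.314 × ln(92.9/18.3)] = 5.76 J/K.

ΔS = 5.76 J/K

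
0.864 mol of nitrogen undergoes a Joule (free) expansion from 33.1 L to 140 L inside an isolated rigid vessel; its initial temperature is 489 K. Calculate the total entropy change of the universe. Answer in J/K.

ΔS_universe = 10.4 J/K

No heat is exchanged and no work is done, so the ideal-gas temperature stays constant.
Entropy is a state function; using a reversible isothermal path, ΔS_gas = nR ln(V₂/V₁) = 0.864 × 8.314 × ln(140/33.1) = 10.4 J/K.
The insulated surroundings exchange no heat, so ΔS_surr = 0 and ΔS_universe = ΔS_gas.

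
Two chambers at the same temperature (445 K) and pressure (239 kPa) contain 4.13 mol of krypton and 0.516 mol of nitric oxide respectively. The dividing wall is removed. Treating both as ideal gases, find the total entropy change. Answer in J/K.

Mole fractions: x_A = 4.13/4.65 = 0.889, x_B = 0.111.
ΔS_mix = −R(n_A ln x_A + n_B ln x_B) = −8.314 × (4.13 ln 0.889 + 0.516 ln 0.111) = 13.5 J/K.

ΔS_mix = 13.5 J/K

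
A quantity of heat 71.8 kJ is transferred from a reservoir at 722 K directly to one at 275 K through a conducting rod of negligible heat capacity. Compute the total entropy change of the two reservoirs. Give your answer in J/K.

ΔS_hot = −Q/T_H = −71800/722 = -99.45 J/K and ΔS_cold = +Q/T_C = 71800/275 = 261.1 J/K.
ΔS_total = -99.45 + 261.1 = 162 J/K, positive as the second law requires.

ΔS_total = 162 J/K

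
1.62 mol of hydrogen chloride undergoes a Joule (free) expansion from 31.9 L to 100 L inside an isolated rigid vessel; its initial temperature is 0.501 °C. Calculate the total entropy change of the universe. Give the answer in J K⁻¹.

No heat is exchanged and no work is done, so the ideal-gas temperature stays constant.
Entropy is a state function; using a reversible isothermal path, ΔS_gas = nR ln(V₂/V₁) = 1.62 × 8.314 × ln(100/31.9) = 15.4 J/K.
The insulated surroundings exchange no heat, so ΔS_surr = 0 and ΔS_universe = ΔS_gas.

ΔS_universe = 15.4 J/K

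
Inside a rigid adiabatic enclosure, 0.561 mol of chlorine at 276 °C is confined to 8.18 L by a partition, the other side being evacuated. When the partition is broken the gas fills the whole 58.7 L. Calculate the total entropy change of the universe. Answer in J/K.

ΔS_universe = 9.19 J/K

For an ideal gas in free expansion Q = 0 and W = 0, so T is unchanged.
Entropy is a state function; using a reversible isothermal path, ΔS_gas = nR ln(V₂/V₁) = 0.561 × 8.314 × ln(58.7/8.18) = 9.19 J/K.
The insulated surroundings exchange no heat, so ΔS_surr = 0 and ΔS_universe = ΔS_gas.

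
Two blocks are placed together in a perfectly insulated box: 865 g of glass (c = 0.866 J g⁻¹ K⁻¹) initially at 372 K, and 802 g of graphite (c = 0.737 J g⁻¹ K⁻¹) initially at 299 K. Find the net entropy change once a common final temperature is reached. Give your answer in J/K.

ΔS_total = 7.8 J/K

Energy balance: T_f = (m₁c₁T₁ + m₂c₂T₂)/(m₁c₁ + m₂c₂) = 339.8 K.
ΔS₁ = m₁c₁ ln(T_f/T₁) = 749.09 × ln(339.8/372) = -67.81 J/K.
ΔS₂ = m₂c₂ ln(T_f/T₂) = 591.074 × ln(339.8/299) = 75.61 J/K.
ΔS_total = -67.81 + 75.61 = 7.8 J/K.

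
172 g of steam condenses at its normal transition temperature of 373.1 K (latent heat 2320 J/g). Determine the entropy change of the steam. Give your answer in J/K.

ΔS = -1070 J/K

Heat released by the substance: Q = −mL = −172 × 2320 = −399040 J.
At constant T, ΔS = Q_rev/T = −399040 / 373.1 = -1070 J/K.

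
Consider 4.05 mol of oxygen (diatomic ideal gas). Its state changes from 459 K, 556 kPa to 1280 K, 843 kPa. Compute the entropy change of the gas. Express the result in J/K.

ΔS = 107 J/K

ΔS = nC_p ln(T₂/T₁) − nR ln(P₂/P₁), with C_p = 7R/2 = 29.1 J mol⁻¹ K⁻¹ for a diatomic ideal gas.
ΔS = 4.05 × [29.1 × ln(1280/459) − 8.314 × ln(843/556)] = 107 J/K.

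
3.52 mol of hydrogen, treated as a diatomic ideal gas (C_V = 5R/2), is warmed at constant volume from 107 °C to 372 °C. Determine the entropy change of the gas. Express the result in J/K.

ΔS = 38.7 J/K

In kelvin: T₁ = 380.15 K, T₂ = 645.15 K. At constant volume, ΔS = nC_V ln(T₂/T₁) with C_V = 5R/2 = 20.79 J mol⁻¹ K⁻¹.
ΔS = 3.52 × 20.79 × ln(645.15/380.15) = 38.7 J/K.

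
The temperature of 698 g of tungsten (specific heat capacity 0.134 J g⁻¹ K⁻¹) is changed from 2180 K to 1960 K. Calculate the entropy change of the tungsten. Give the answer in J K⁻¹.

ΔS = ∫dQ_rev/T = m c ln(T₂/T₁) = 698 × 0.134 × ln(1960/2180) = -9.95 J/K.

ΔS = -9.95 J/K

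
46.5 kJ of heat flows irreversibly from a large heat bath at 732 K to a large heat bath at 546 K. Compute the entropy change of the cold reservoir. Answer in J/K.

ΔS_cold = 85.2 J/K

The cold reservoir gains heat Q, so ΔS_cold = +Q/T_C = 46500/546 = 85.2 J/K.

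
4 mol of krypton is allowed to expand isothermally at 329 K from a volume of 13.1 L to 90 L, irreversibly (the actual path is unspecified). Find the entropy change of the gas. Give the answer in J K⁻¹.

ΔS_gas = 64.1 J/K

Entropy is a state function, so ΔS_gas depends only on the end states.
For an isothermal ideal gas ΔS_gas = nR ln(V₂/V₁) = 4 × 8.314 × ln(90/13.1) = 64.1 J/K.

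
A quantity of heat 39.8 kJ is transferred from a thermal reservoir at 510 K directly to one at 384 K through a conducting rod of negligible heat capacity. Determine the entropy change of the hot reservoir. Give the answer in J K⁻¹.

The hot reservoir loses heat Q, so ΔS_hot = −Q/T_H = −39800/510 = -78 J/K.

ΔS_hot = -78 J/K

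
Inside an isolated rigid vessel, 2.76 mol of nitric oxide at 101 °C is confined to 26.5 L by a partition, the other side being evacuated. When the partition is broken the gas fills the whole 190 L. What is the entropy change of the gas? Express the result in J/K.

ΔS_gas = 45.2 J/K

For an ideal gas in free expansion Q = 0 and W = 0, so T is unchanged.
Entropy is a state function; using a reversible isothermal path, ΔS_gas = nR ln(V₂/V₁) = 2.76 × 8.314 × ln(190/26.5) = 45.2 J/K.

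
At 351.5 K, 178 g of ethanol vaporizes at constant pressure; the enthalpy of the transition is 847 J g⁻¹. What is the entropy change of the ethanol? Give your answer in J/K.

ΔS = 429 J/K

Heat absorbed by the substance: Q = mL = 178 × 847 = 150766 J.
At constant T, ΔS = Q_rev/T = 150766 / 351.5 = 429 J/K.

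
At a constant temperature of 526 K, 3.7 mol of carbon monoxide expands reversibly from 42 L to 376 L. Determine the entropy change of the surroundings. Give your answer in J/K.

For an isothermal ideal gas ΔS_gas = nR ln(V₂/V₁) = 3.7 × 8.314 × ln(376/42) = 67.4 J/K.
The process is reversible, so ΔS_surr = −ΔS_gas = -67.4 J/K and ΔS_universe = 0.

ΔS_surr = -67.4 J/K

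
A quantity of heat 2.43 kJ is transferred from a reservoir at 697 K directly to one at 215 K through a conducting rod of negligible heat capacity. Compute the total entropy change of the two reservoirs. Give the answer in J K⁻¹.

ΔS_total = 7.82 J/K

ΔS_hot = −Q/T_H = −2430/697 = -3.4864 J/K and ΔS_cold = +Q/T_C = 2430/215 = 11.302 J/K.
ΔS_total = -3.4864 + 11.302 = 7.82 J/K, positive as the second law requires.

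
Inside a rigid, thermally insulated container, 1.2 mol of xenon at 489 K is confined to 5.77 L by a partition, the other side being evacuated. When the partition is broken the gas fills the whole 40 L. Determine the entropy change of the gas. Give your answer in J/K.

For an ideal gas in free expansion Q = 0 and W = 0, so T is unchanged.
Entropy is a state function; using a reversible isothermal path, ΔS_gas = nR ln(V₂/V₁) = 1.2 × 8.314 × ln(40/5.77) = 19.3 J/K.

ΔS_gas = 19.3 J/K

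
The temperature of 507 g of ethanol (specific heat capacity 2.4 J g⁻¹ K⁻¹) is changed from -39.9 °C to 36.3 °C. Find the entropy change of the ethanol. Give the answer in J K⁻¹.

In kelvin: T₁ = 233.25 K, T₂ = 309.45 K. ΔS = ∫dQ_rev/T = m c ln(T₂/T₁) = 507 × 2.4 × ln(309.45/233.25) = 344 J/K.

ΔS = 344 J/K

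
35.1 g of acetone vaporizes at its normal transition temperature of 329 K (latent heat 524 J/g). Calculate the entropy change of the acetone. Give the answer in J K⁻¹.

Heat absorbed by the substance: Q = mL = 35.1 × 524 = 18392.4 J.
At constant T, ΔS = Q_rev/T = 18392.4 / 329 = 55.9 J/K.

ΔS = 55.9 J/K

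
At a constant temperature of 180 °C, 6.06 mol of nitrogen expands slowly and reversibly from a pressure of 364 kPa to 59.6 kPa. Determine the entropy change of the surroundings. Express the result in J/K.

ΔS_surr = -91.2 J/K

For an isothermal ideal gas ΔS_gas = nR ln(P₁/P₂) = 6.06 × 8.314 × ln(364/59.6) = 91.2 J/K.
The process is reversible, so ΔS_surr = −ΔS_gas = -91.2 J/K and ΔS_universe = 0.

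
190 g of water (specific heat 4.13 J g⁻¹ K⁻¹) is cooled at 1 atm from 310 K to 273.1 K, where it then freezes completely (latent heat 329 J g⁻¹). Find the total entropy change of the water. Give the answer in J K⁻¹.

Cooling step: ΔS₁ = m c ln(T_tr/T_i) = 190 × 4.13 × ln(273.1/310) = -99.45 J/K.
Phase change: ΔS₂ = −mL/T_tr = −190 × 329 / 273.1 = -228.9 J/K.
ΔS_total = (-99.45) + (-228.9) = -328 J/K.

ΔS = -328 J/K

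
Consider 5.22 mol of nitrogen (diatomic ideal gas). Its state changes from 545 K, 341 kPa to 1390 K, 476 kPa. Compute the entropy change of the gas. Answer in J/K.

ΔS = nC_p ln(T₂/T₁) − nR ln(P₂/P₁), with C_p = 7R/2 = 29.1 J mol⁻¹ K⁻¹ for a diatomic ideal gas.
ΔS = 5.22 × [29.1 × ln(1390/545) − 8.314 × ln(476/341)] = 128 J/K.

ΔS = 128 J/K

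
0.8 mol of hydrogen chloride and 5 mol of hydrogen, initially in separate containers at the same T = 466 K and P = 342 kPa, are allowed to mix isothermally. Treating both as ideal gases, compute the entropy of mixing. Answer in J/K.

Mole fractions: x_A = 0.8/5.8 = 0.138, x_B = 0.862.
ΔS_mix = −R(n_A ln x_A + n_B ln x_B) = −8.314 × (0.8 ln 0.138 + 5 ln 0.862) = 19.3 J/K.

ΔS_mix = 19.3 J/K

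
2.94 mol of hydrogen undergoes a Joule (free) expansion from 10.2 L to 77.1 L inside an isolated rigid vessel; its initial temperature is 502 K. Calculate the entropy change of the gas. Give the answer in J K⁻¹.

ΔS_gas = 49.4 J/K

For an ideal gas in free expansion Q = 0 and W = 0, so T is unchanged.
Entropy is a state function; using a reversible isothermal path, ΔS_gas = nR ln(V₂/V₁) = 2.94 × 8.314 × ln(77.1/10.2) = 49.4 J/K.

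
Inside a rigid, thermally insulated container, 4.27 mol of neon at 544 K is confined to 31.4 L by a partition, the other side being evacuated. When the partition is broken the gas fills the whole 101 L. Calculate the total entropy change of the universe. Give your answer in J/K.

For an ideal gas in free expansion Q = 0 and W = 0, so T is unchanged.
Entropy is a state function; using a reversible isothermal path, ΔS_gas = nR ln(V₂/V₁) = 4.27 × 8.314 × ln(101/31.4) = 41.5 J/K.
The insulated surroundings exchange no heat, so ΔS_surr = 0 and ΔS_universe = ΔS_gas.

ΔS_universe = 41.5 J/K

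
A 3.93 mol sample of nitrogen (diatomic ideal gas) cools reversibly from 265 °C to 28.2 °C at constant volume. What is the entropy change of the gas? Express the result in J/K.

In kelvin: T₁ = 538.15 K, T₂ = 301.35 K. At constant volume, ΔS = nC_V ln(T₂/T₁) with C_V = 5R/2 = 20.79 J mol⁻¹ K⁻¹.
ΔS = 3.93 × 20.79 × ln(301.35/538.15) = -47.4 J/K.

ΔS = -47.4 J/K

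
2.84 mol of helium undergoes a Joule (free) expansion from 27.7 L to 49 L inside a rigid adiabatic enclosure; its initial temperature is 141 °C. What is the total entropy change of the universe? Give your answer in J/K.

No heat is exchanged and no work is done, so the ideal-gas temperature stays constant.
Entropy is a state function; using a reversible isothermal path, ΔS_gas = nR ln(V₂/V₁) = 2.84 × 8.314 × ln(49/27.7) = 13.5 J/K.
The insulated surroundings exchange no heat, so ΔS_surr = 0 and ΔS_universe = ΔS_gas.

ΔS_universe = 13.5 J/K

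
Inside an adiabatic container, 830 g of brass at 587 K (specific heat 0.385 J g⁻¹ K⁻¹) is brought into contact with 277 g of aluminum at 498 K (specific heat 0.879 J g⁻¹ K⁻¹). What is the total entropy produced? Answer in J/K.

ΔS_total = 1.85 J/K

Energy balance: T_f = (m₁c₁T₁ + m₂c₂T₂)/(m₁c₁ + m₂c₂) = 548.51 K.
ΔS₁ = m₁c₁ ln(T_f/T₁) = 319.55 × ln(548.51/587) = -21.67 J/K.
ΔS₂ = m₂c₂ ln(T_f/T₂) = 243.483 × ln(548.51/498) = 23.52 J/K.
ΔS_total = -21.67 + 23.52 = 1.85 J/K.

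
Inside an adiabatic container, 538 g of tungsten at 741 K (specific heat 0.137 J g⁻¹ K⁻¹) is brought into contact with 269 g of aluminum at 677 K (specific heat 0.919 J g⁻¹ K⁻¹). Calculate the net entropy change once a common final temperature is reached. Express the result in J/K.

Energy balance: T_f = (m₁c₁T₁ + m₂c₂T₂)/(m₁c₁ + m₂c₂) = 691.7 K.
ΔS₁ = m₁c₁ ln(T_f/T₁) = 73.706 × ln(691.7/741) = -5.075 J/K.
ΔS₂ = m₂c₂ ln(T_f/T₂) = 247.211 × ln(691.7/677) = 5.31 J/K.
ΔS_total = -5.075 + 5.31 = 0.235 J/K.

ΔS_total = 0.235 J/K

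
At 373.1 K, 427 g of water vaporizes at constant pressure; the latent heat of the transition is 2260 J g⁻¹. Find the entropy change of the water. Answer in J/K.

ΔS = 2590 J/K

Heat absorbed by the substance: Q = mL = 427 × 2260 = 965020 J.
At constant T, ΔS = Q_rev/T = 965020 / 373.1 = 2590 J/K.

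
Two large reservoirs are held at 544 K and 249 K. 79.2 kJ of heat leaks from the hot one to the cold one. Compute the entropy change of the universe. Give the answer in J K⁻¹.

ΔS_total = 172 J/K

ΔS_hot = −Q/T_H = −79200/544 = -145.59 J/K and ΔS_cold = +Q/T_C = 79200/249 = 318.07 J/K.
ΔS_total = -145.59 + 318.07 = 172 J/K, positive as the second law requires.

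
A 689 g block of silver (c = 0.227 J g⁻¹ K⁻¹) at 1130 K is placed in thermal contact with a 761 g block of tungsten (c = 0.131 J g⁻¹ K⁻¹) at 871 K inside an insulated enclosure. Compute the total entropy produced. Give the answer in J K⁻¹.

Energy balance: T_f = (m₁c₁T₁ + m₂c₂T₂)/(m₁c₁ + m₂c₂) = 1029.2 K.
ΔS₁ = m₁c₁ ln(T_f/T₁) = 156.403 × ln(1029.2/1130) = -14.62 J/K.
ΔS₂ = m₂c₂ ln(T_f/T₂) = 99.691 × ln(1029.2/871) = 16.64 J/K.
ΔS_total = -14.62 + 16.64 = 2.02 J/K.

ΔS_total = 2.02 J/K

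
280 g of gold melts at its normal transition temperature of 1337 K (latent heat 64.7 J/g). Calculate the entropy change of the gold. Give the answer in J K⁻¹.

ΔS = 13.5 J/K

Heat absorbed by the substance: Q = mL = 280 × 64.7 = 18116 J.
At constant T, ΔS = Q_rev/T = 18116 / 1337 = 13.5 J/K.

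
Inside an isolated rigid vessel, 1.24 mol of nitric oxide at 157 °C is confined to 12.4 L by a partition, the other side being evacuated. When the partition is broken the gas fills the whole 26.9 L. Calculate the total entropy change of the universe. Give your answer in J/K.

ΔS_universe = 7.98 J/K

For an ideal gas in free expansion Q = 0 and W = 0, so T is unchanged.
Entropy is a state function; using a reversible isothermal path, ΔS_gas = nR ln(V₂/V₁) = 1.24 × 8.314 × ln(26.9/12.4) = 7.98 J/K.
The insulated surroundings exchange no heat, so ΔS_surr = 0 and ΔS_universe = ΔS_gas.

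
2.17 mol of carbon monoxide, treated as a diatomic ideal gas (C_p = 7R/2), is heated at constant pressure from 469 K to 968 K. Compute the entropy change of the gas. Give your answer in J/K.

ΔS = 45.8 J/K

At constant pressure, ΔS = nC_p ln(T₂/T₁) with C_p = 7R/2 = 29.1 J mol⁻¹ K⁻¹.
ΔS = 2.17 × 29.1 × ln(968/469) = 45.8 J/K.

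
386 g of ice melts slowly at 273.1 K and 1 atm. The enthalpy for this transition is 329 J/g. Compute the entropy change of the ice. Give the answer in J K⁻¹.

ΔS = 465 J/K

Heat absorbed by the substance: Q = mL = 386 × 329 = 126994 J.
At constant T, ΔS = Q_rev/T = 126994 / 273.1 = 465 J/K.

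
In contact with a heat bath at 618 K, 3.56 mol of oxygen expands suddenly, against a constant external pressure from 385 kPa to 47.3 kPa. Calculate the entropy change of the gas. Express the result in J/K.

ΔS_gas = 62.1 J/K

Entropy is a state function, so ΔS_gas depends only on the end states.
For an isothermal ideal gas ΔS_gas = nR ln(P₁/P₂) = 3.56 × 8.314 × ln(385/47.3) = 62.1 J/K.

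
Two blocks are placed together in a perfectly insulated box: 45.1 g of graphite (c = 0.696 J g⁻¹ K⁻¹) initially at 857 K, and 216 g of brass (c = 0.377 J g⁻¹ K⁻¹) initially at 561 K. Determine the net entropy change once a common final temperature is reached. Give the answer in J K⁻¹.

Energy balance: T_f = (m₁c₁T₁ + m₂c₂T₂)/(m₁c₁ + m₂c₂) = 643.35 K.
ΔS₁ = m₁c₁ ln(T_f/T₁) = 31.3896 × ln(643.35/857) = -9.001 J/K.
ΔS₂ = m₂c₂ ln(T_f/T₂) = 81.432 × ln(643.35/561) = 11.15 J/K.
ΔS_total = -9.001 + 11.15 = 2.15 J/K.

ΔS_total = 2.15 J/K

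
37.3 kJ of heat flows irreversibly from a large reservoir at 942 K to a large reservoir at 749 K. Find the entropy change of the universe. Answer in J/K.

ΔS_hot = −Q/T_H = −37300/942 = -39.6 J/K and ΔS_cold = +Q/T_C = 37300/749 = 49.8 J/K.
ΔS_total = -39.6 + 49.8 = 10.2 J/K, positive as the second law requires.

ΔS_total = 10.2 J/K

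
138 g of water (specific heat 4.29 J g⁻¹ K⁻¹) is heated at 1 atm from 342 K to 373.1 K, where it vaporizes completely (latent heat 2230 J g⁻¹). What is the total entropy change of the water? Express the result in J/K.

ΔS = 876 J/K

Warming step: ΔS₁ = m c ln(T_tr/T_i) = 138 × 4.29 × ln(373.1/342) = 51.53 J/K.
Phase change: ΔS₂ = +mL/T_tr = 138 × 2230 / 373.1 = 824.8 J/K.
ΔS_total = (51.53) + (824.8) = 876 J/K.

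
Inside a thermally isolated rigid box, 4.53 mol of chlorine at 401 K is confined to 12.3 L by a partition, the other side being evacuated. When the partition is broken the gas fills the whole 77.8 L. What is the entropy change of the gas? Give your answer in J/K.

ΔS_gas = 69.5 J/K

For an ideal gas in free expansion Q = 0 and W = 0, so T is unchanged.
Entropy is a state function; using a reversible isothermal path, ΔS_gas = nR ln(V₂/V₁) = 4.53 × 8.314 × ln(77.8/12.3) = 69.5 J/K.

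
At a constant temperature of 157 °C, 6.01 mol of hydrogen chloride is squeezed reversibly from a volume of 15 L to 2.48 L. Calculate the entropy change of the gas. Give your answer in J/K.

For an isothermal ideal gas ΔS_gas = nR ln(V₂/V₁) = 6.01 × 8.314 × ln(2.48/15) = -89.9 J/K.

ΔS_gas = -89.9 J/K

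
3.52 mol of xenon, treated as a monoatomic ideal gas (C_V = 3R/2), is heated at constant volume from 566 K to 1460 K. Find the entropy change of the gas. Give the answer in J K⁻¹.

ΔS = 41.6 J/K

At constant volume, ΔS = nC_V ln(T₂/T₁) with C_V = 3R/2 = 12.47 J mol⁻¹ K⁻¹.
ΔS = 3.52 × 12.47 × ln(1460/566) = 41.6 J/K.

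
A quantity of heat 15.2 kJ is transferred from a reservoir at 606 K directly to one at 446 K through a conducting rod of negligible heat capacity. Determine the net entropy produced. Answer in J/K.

ΔS_total = 9 J/K

ΔS_hot = −Q/T_H = −15200/606 = -25.08 J/K and ΔS_cold = +Q/T_C = 15200/446 = 34.08 J/K.
ΔS_total = -25.08 + 34.08 = 9 J/K, positive as the second law requires.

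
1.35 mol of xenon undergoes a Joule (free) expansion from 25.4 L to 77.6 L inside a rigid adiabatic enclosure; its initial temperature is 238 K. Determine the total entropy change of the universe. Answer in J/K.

For an ideal gas in free expansion Q = 0 and W = 0, so T is unchanged.
Entropy is a state function; using a reversible isothermal path, ΔS_gas = nR ln(V₂/V₁) = 1.35 × 8.314 × ln(77.6/25.4) = 12.5 J/K.
The insulated surroundings exchange no heat, so ΔS_surr = 0 and ΔS_universe = ΔS_gas.

ΔS_universe = 12.5 J/K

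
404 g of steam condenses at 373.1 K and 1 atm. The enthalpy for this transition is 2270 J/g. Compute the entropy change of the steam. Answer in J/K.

ΔS = -2460 J/K

Heat released by the substance: Q = −mL = −404 × 2270 = −917080 J.
At constant T, ΔS = Q_rev/T = −917080 / 373.1 = -2460 J/K.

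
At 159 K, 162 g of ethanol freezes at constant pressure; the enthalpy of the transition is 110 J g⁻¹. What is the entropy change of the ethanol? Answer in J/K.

Heat released by the substance: Q = −mL = −162 × 110 = −17820 J.
At constant T, ΔS = Q_rev/T = −17820 / 159 = -112 J/K.

ΔS = -112 J/K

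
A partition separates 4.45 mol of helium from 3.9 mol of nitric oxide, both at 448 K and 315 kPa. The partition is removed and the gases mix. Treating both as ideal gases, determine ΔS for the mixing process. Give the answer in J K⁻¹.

Mole fractions: x_A = 4.45/8.35 = 0.533, x_B = 0.467.
ΔS_mix = −R(n_A ln x_A + n_B ln x_B) = −8.314 × (4.45 ln 0.533 + 3.9 ln 0.467) = 48 J/K.

ΔS_mix = 48 J/K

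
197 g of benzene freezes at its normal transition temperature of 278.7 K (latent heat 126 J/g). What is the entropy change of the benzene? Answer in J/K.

ΔS = -89.1 J/K

Heat released by the substance: Q = −mL = −197 × 126 = −24822 J.
At constant T, ΔS = Q_rev/T = −24822 / 278.7 = -89.1 J/K.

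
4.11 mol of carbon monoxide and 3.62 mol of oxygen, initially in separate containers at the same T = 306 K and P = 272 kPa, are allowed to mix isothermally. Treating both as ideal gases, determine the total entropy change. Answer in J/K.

ΔS_mix = 44.4 J/K

Mole fractions: x_A = 4.11/7.73 = 0.532, x_B = 0.468.
ΔS_mix = −R(n_A ln x_A + n_B ln x_B) = −8.314 × (4.11 ln 0.532 + 3.62 ln 0.468) = 44.4 J/K.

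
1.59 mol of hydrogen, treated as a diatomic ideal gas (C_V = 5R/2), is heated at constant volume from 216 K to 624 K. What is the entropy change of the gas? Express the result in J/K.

At constant volume, ΔS = nC_V ln(T₂/T₁) with C_V = 5R/2 = 20.79 J mol⁻¹ K⁻¹.
ΔS = 1.59 × 20.79 × ln(624/216) = 35.1 J/K.

ΔS = 35.1 J/K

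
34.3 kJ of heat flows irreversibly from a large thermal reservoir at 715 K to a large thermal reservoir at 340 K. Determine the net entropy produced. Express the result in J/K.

ΔS_total = 52.9 J/K

ΔS_hot = −Q/T_H = −34300/715 = -47.97 J/K and ΔS_cold = +Q/T_C = 34300/340 = 100.9 J/K.
ΔS_total = -47.97 + 100.9 = 52.9 J/K, positive as the second law requires.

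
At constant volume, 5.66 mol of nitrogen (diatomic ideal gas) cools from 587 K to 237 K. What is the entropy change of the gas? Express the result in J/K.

ΔS = -107 J/K

At constant volume, ΔS = nC_V ln(T₂/T₁) with C_V = 5R/2 = 20.79 J mol⁻¹ K⁻¹.
ΔS = 5.66 × 20.79 × ln(237/587) = -107 J/K.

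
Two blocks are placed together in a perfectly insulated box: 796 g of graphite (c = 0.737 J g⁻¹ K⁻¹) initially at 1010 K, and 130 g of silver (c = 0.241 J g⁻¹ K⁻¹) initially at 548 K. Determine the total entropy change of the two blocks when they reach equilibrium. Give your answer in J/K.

Energy balance: T_f = (m₁c₁T₁ + m₂c₂T₂)/(m₁c₁ + m₂c₂) = 986.58 K.
ΔS₁ = m₁c₁ ln(T_f/T₁) = 586.652 × ln(986.58/1010) = -13.76 J/K.
ΔS₂ = m₂c₂ ln(T_f/T₂) = 31.33 × ln(986.58/548) = 18.42 J/K.
ΔS_total = -13.76 + 18.42 = 4.66 J/K.

ΔS_total = 4.66 J/K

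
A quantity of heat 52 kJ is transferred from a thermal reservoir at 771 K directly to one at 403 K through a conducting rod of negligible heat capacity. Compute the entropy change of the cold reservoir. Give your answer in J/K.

The cold reservoir gains heat Q, so ΔS_cold = +Q/T_C = 52000/403 = 129 J/K.

ΔS_cold = 129 J/K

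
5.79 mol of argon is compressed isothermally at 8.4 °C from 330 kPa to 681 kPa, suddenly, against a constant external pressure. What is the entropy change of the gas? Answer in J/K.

ΔS_gas = -34.9 J/K

Entropy is a state function, so ΔS_gas depends only on the end states.
For an isothermal ideal gas ΔS_gas = nR ln(P₁/P₂) = 5.79 × 8.314 × ln(330/681) = -34.9 J/K.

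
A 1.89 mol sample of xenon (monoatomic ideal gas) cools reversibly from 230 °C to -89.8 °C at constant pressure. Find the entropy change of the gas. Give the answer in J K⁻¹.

ΔS = -39.7 J/K

In kelvin: T₁ = 503.15 K, T₂ = 183.35 K. At constant pressure, ΔS = nC_p ln(T₂/T₁) with C_p = 5R/2 = 20.79 J mol⁻¹ K⁻¹.
ΔS = 1.89 × 20.79 × ln(183.35/503.15) = -39.7 J/K.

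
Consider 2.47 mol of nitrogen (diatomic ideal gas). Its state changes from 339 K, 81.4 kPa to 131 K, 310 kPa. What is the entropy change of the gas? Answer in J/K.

ΔS = nC_p ln(T₂/T₁) − nR ln(P₂/P₁), with C_p = 7R/2 = 29.1 J mol⁻¹ K⁻¹ for a diatomic ideal gas.
ΔS = 2.47 × [29.1 × ln(131/339) − 8.314 × ln(310/81.4)] = -95.8 J/K.

ΔS = -95.8 J/K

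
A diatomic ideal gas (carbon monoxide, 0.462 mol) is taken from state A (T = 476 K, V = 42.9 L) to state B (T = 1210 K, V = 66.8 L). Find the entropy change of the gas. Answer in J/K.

Entropy is a state function: ΔS = nC_V ln(T₂/T₁) + nR ln(V₂/V₁), with C_V = 5R/2 = 20.79 J mol⁻¹ K⁻¹ for a diatomic ideal gas.
ΔS = 0.462 × [20.79 × ln(1210/476) + 8.314 × ln(66.8/42.9)] = 10.7 J/K.

ΔS = 10.7 J/K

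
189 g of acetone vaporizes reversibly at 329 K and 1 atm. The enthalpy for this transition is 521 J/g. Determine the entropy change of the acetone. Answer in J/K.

Heat absorbed by the substance: Q = mL = 189 × 521 = 98469 J.
At constant T, ΔS = Q_rev/T = 98469 / 329 = 299 J/K.

ΔS = 299 J/K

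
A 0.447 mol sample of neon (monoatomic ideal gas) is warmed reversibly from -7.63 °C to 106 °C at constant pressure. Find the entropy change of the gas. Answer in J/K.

In kelvin: T₁ = 265.52 K, T₂ = 379.15 K. At constant pressure, ΔS = nC_p ln(T₂/T₁) with C_p = 5R/2 = 20.79 J mol⁻¹ K⁻¹.
ΔS = 0.447 × 20.79 × ln(379.15/265.52) = 3.31 J/K.

ΔS = 3.31 J/K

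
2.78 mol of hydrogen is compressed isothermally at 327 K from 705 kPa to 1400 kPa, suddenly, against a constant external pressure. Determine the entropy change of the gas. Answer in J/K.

ΔS_gas = -15.9 J/K

Entropy is a state function, so ΔS_gas depends only on the end states.
For an isothermal ideal gas ΔS_gas = nR ln(P₁/P₂) = 2.78 × 8.314 × ln(705/1400) = -15.9 J/K.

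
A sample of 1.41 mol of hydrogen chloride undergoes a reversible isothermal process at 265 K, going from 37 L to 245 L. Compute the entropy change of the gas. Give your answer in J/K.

ΔS_gas = 22.2 J/K

For an isothermal ideal gas ΔS_gas = nR ln(V₂/V₁) = 1.41 × 8.314 × ln(245/37) = 22.2 J/K.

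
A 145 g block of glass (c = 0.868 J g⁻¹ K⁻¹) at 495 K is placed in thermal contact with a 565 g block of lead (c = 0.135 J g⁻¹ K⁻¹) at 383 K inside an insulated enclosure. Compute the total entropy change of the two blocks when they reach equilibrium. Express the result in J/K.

ΔS_total = 1.53 J/K

Energy balance: T_f = (m₁c₁T₁ + m₂c₂T₂)/(m₁c₁ + m₂c₂) = 452.74 K.
ΔS₁ = m₁c₁ ln(T_f/T₁) = 125.86 × ln(452.74/495) = -11.23 J/K.
ΔS₂ = m₂c₂ ln(T_f/T₂) = 76.275 × ln(452.74/383) = 12.76 J/K.
ΔS_total = -11.23 + 12.76 = 1.53 J/K.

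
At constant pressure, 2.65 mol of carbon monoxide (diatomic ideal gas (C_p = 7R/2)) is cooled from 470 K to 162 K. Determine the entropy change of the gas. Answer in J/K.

ΔS = -82.1 J/K

At constant pressure, ΔS = nC_p ln(T₂/T₁) with C_p = 7R/2 = 29.1 J mol⁻¹ K⁻¹.
ΔS = 2.65 × 29.1 × ln(162/470) = -82.1 J/K.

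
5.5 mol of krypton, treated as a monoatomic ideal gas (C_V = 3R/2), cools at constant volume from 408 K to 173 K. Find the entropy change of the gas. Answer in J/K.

At constant volume, ΔS = nC_V ln(T₂/T₁) with C_V = 3R/2 = 12.47 J mol⁻¹ K⁻¹.
ΔS = 5.5 × 12.47 × ln(173/408) = -58.8 J/K.

ΔS = -58.8 J/K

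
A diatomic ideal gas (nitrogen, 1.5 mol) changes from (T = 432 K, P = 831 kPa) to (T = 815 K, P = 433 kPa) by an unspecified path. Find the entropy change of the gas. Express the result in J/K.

ΔS = nC_p ln(T₂/T₁) − nR ln(P₂/P₁), with C_p = 7R/2 = 29.1 J mol⁻¹ K⁻¹ for a diatomic ideal gas.
ΔS = 1.5 × [29.1 × ln(815/432) − 8.314 × ln(433/831)] = 35.8 J/K.

ΔS = 35.8 J/K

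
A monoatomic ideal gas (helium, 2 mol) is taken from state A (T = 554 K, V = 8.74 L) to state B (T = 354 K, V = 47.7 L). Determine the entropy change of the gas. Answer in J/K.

Entropy is a state function: ΔS = nC_V ln(T₂/T₁) + nR ln(V₂/V₁), with C_V = 3R/2 = 12.47 J mol⁻¹ K⁻¹ for a monoatomic ideal gas.
ΔS = 2 × [12.47 × ln(354/554) + 8.314 × ln(47.7/8.74)] = 17 J/K.

ΔS = 17 J/K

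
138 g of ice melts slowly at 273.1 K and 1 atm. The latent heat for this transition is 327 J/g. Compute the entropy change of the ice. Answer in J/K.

ΔS = 165 J/K

Heat absorbed by the substance: Q = mL = 138 × 327 = 45126 J.
At constant T, ΔS = Q_rev/T = 45126 / 273.1 = 165 J/K.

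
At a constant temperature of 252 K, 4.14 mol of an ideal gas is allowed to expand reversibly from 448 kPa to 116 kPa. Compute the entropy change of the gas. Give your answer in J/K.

ΔS_gas = 46.5 J/K

For an isothermal ideal gas ΔS_gas = nR ln(P₁/P₂) = 4.14 × 8.314 × ln(448/116) = 46.5 J/K.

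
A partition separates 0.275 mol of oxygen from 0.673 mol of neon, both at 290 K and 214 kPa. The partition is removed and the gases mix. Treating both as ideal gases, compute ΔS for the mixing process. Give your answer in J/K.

ΔS_mix = 4.75 J/K

Mole fractions: x_A = 0.275/0.948 = 0.29, x_B = 0.71.
ΔS_mix = −R(n_A ln x_A + n_B ln x_B) = −8.314 × (0.275 ln 0.29 + 0.673 ln 0.71) = 4.75 J/K.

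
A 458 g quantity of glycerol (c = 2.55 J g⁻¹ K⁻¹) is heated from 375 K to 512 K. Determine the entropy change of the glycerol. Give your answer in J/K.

ΔS = ∫dQ_rev/T = m c ln(T₂/T₁) = 458 × 2.55 × ln(512/375) = 364 J/K.

ΔS = 364 J/K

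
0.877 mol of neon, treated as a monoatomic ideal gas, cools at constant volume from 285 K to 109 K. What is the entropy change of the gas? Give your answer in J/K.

ΔS = -10.5 J/K

At constant volume, ΔS = nC_V ln(T₂/T₁) with C_V = 3R/2 = 12.47 J mol⁻¹ K⁻¹.
ΔS = 0.877 × 12.47 × ln(109/285) = -10.5 J/K.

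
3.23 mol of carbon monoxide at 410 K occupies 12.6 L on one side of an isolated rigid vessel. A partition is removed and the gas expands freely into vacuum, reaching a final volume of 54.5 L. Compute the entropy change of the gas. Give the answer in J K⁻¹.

ΔS_gas = 39.3 J/K

For an ideal gas in free expansion Q = 0 and W = 0, so T is unchanged.
Entropy is a state function; using a reversible isothermal path, ΔS_gas = nR ln(V₂/V₁) = 3.23 × 8.314 × ln(54.5/12.6) = 39.3 J/K.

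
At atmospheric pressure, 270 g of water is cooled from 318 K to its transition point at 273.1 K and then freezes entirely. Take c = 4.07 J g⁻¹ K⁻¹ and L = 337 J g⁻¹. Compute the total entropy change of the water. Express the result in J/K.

Cooling step: ΔS₁ = m c ln(T_tr/T_i) = 270 × 4.07 × ln(273.1/318) = -167.3 J/K.
Phase change: ΔS₂ = −mL/T_tr = −270 × 337 / 273.1 = -333.2 J/K.
ΔS_total = (-167.3) + (-333.2) = -500 J/K.

ΔS = -500 J/K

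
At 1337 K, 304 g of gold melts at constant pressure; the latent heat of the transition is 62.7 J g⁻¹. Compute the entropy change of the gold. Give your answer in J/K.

Heat absorbed by the substance: Q = mL = 304 × 62.7 = 19060.8 J.
At constant T, ΔS = Q_rev/T = 19060.8 / 1337 = 14.3 J/K.

ΔS = 14.3 J/K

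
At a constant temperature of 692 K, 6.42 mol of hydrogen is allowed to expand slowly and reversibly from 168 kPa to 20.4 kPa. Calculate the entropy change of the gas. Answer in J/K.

ΔS_gas = 113 J/K

For an isothermal ideal gas ΔS_gas = nR ln(P₁/P₂) = 6.42 × 8.314 × ln(168/20.4) = 113 J/K.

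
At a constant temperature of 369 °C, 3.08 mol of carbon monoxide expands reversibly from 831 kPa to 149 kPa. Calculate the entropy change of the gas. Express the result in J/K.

For an isothermal ideal gas ΔS_gas = nR ln(P₁/P₂) = 3.08 × 8.314 × ln(831/149) = 44 J/K.

ΔS_gas = 44 J/K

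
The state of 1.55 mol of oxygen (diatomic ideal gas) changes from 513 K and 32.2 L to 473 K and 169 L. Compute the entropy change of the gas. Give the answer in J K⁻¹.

ΔS = 18.7 J/K

Entropy is a state function: ΔS = nC_V ln(T₂/T₁) + nR ln(V₂/V₁), with C_V = 5R/2 = 20.79 J mol⁻¹ K⁻¹ for a diatomic ideal gas.
ΔS = 1.55 × [20.79 × ln(473/513) + 8.314 × ln(169/32.2)] = 18.7 J/K.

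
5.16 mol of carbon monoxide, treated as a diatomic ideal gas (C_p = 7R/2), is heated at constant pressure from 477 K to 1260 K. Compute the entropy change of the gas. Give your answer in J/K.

ΔS = 146 J/K

At constant pressure, ΔS = nC_p ln(T₂/T₁) with C_p = 7R/2 = 29.1 J mol⁻¹ K⁻¹.
ΔS = 5.16 × 29.1 × ln(1260/477) = 146 J/K.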